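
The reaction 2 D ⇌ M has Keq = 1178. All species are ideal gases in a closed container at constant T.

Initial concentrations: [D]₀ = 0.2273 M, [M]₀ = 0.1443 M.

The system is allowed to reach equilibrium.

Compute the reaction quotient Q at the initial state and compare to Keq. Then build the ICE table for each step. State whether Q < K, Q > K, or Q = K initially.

Q₀ = 2.793; Q < K (proceeds forward)

Q₀ = 2.793 vs Keq = 1178 ⇒ Q<K, forward
Step 1:
                   D          M
  I           0.2273     0.1443
  C          -0.2127     0.1064
  E          0.01459     0.2507
  solve Keq expr → x = 0.1064; check Q = 1178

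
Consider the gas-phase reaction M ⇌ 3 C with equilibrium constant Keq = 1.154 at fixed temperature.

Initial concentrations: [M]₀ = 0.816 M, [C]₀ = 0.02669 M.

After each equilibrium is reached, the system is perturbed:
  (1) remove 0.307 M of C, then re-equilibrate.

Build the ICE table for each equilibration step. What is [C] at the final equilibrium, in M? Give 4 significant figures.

Q₀ = 2.3300e-05 vs Keq = 1.154 ⇒ Q<K, forward
Step 1:
                    M           C
  Initial       0.816     0.02669
  Change      -0.2758      0.8275
  Equil        0.5402      0.8542
  solve Keq expr → x = 0.2758; check Q = 1.154
Then remove 0.307 M of C.
Step 2:
                    M           C
  Initial      0.5402      0.5472
  Change     -0.08628      0.2589
  Equil        0.4539      0.8061
  solve Keq expr → x = 0.08628; check Q = 1.154

[C]_eq = 0.8061 M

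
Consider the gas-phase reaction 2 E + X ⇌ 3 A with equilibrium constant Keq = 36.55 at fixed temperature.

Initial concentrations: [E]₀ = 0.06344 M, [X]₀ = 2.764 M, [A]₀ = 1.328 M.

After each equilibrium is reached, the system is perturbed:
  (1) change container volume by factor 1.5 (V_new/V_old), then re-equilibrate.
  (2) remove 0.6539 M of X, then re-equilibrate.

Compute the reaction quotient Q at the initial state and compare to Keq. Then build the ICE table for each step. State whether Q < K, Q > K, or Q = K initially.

Q₀ = 210.5 vs Keq = 36.55 ⇒ Q>K, reverse
Step 1:
                  E         X         A
  I         0.06344     2.764     1.328
  C         0.07022   0.03511   -0.1053
  E          0.1337     2.799     1.223
  solve Keq expr → x = -0.03511; check Q = 36.55
Then change container volume by factor 1.5 (V_new/V_old).
Step 2:
                  E         X         A
  I         0.08911     1.866    0.8151
  C               0         0         0
  E         0.08911     1.866    0.8151
  solve Keq expr → x = 0; check Q = 36.55
Then remove 0.6539 M of X.
Step 3:
                  E         X         A
  I         0.08911     1.212    0.8151
  C          0.0162  0.008098  -0.02429
  E          0.1053      1.22    0.7908
  solve Keq expr → x = -0.008098; check Q = 36.55

Q₀ = 210.5; Q > K (proceeds reverse)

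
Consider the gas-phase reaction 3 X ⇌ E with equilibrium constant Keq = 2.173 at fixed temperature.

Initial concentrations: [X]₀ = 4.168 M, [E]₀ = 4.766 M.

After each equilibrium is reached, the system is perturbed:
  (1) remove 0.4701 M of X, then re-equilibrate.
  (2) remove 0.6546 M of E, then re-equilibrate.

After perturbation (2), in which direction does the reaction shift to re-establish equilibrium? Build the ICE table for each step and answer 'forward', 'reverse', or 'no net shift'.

Direction: forward

Q₀ = 0.06582 vs Keq = 2.173 ⇒ Q<K, forward
Step 1:
                   X          E
  Initial      4.168      4.766
  Change      -2.789     0.9297
  Equil        1.379      5.696
  solve Keq expr → x = 0.9297; check Q = 2.173
Then remove 0.4701 M of X.
Step 2:
                   X          E
  Initial     0.9087      5.696
  Change      0.4577    -0.1526
  Equil        1.366      5.543
  solve Keq expr → x = -0.1526; check Q = 2.173
Then remove 0.6546 M of E.
Step 3:
                   X          E
  Initial      1.366      4.889
  Change    -0.05443    0.01814
  Equil        1.312      4.907
  solve Keq expr → x = 0.01814; check Q = 2.173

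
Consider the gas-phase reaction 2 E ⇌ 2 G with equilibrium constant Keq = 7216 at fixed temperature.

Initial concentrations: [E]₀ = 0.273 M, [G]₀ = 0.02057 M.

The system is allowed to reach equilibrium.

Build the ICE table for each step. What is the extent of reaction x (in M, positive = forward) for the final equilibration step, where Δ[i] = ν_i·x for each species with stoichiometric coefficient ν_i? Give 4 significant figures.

x = 0.1348 M

Q₀ = 0.005677 vs Keq = 7216 ⇒ Q<K, forward
Step 1:
                  E         G
  init        0.273   0.02057
  Δ         -0.2696    0.2696
  eq       0.003416    0.2902
  solve Keq expr → x = 0.1348; check Q = 7216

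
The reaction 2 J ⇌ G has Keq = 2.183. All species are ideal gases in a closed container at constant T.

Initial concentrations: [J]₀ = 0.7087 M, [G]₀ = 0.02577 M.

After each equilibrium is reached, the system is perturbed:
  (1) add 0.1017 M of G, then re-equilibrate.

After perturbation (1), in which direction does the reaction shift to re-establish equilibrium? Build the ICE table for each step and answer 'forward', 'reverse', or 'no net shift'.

Q₀ = 0.05131 vs Keq = 2.183 ⇒ Q<K, forward
Step 1:
                   J          G
  Initial     0.7087    0.02577
  Change     -0.3905     0.1953
  Equil       0.3182      0.221
  solve Keq expr → x = 0.1953; check Q = 2.183
Then add 0.1017 M of G.
Step 2:
                   J          G
  Initial     0.3182     0.3227
  Change     0.05084   -0.02542
  Equil        0.369     0.2973
  solve Keq expr → x = -0.02542; check Q = 2.183

Direction: reverse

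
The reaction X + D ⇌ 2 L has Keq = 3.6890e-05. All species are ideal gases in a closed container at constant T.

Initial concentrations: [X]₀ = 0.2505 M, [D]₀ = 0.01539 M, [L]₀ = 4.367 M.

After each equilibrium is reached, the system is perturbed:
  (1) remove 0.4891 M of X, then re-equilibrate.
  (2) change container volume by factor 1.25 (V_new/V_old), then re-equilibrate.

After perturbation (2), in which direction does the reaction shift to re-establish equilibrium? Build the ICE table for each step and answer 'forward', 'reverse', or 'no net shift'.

Q₀ = 4947 vs Keq = 3.6890e-05 ⇒ Q>K, reverse
Step 1:
                   X          D          L
  I           0.2505    0.01539      4.367
  C            2.176      2.176     -4.353
  E            2.427      2.192    0.01401
  solve Keq expr → x = -2.176; check Q = 3.6890e-05
Then remove 0.4891 M of X.
Step 2:
                   X          D          L
  I            1.938      2.192    0.01401
  C       7.4318e-04 7.4318e-04  -0.001486
  E            1.939      2.193    0.01252
  solve Keq expr → x = -7.4318e-04; check Q = 3.6890e-05
Then change container volume by factor 1.25 (V_new/V_old).
Step 3:
                   X          D          L
  I            1.551      1.754    0.01002
  C                0          0          0
  E            1.551      1.754    0.01002
  solve Keq expr → x = 0; check Q = 3.6890e-05

Direction: no net shift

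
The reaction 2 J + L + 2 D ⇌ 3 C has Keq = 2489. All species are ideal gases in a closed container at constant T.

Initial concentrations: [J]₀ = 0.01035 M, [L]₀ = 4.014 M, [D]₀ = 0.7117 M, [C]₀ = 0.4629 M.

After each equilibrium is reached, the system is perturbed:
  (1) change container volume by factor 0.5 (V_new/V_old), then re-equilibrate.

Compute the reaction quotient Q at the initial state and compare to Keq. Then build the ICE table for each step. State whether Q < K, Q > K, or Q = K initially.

Q₀ = 455.4 vs Keq = 2489 ⇒ Q<K, forward
Step 1:
                  J         L         D         C
  I         0.01035     4.014    0.7117    0.4629
  C       -0.005759  -0.00288 -0.005759  0.008639
  E        0.004591     4.011    0.7059    0.4715
  solve Keq expr → x = 0.00288; check Q = 2489
Then change container volume by factor 0.5 (V_new/V_old).
Step 2:
                  J         L         D         C
  I        0.009181     8.022     1.412    0.9431
  C       -0.004525 -0.002263 -0.004525  0.006788
  E        0.004656      8.02     1.407    0.9499
  solve Keq expr → x = 0.002263; check Q = 2489

Q₀ = 455.4; Q < K (proceeds forward)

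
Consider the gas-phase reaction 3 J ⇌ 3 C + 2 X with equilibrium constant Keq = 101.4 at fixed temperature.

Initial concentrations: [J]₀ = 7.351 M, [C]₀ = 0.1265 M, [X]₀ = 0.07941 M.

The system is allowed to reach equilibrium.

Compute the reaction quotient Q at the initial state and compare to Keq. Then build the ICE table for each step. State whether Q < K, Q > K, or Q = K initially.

Q₀ = 3.2135e-08 vs Keq = 101.4 ⇒ Q<K, forward
Step 1:
                   J          C          X
  Initial      7.351     0.1265    0.07941
  Change      -4.922      4.922      3.281
  Equil        2.429      5.048      3.361
  solve Keq expr → x = 1.641; check Q = 101.4

Q₀ = 3.2135e-08; Q < K (proceeds forward)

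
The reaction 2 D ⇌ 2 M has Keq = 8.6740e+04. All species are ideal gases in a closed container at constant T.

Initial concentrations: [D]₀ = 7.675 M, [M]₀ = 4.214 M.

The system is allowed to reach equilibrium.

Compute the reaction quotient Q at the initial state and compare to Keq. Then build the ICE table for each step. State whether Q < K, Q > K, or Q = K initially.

Q₀ = 0.3015 vs Keq = 8.6740e+04 ⇒ Q<K, forward
Step 1:
                   D          M
  init         7.675      4.214
  Δ           -7.635      7.635
  eq         0.04023      11.85
  solve Keq expr → x = 3.817; check Q = 8.6740e+04

Q₀ = 0.3015; Q < K (proceeds forward)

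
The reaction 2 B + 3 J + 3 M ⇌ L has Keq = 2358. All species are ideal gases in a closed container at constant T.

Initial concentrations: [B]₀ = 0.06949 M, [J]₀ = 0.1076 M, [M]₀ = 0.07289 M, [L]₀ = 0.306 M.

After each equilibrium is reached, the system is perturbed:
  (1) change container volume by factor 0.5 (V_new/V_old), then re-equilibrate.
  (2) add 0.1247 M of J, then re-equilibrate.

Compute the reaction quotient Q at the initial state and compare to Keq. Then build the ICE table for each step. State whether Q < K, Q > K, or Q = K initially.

Q₀ = 1.3135e+08; Q > K (proceeds reverse)

Q₀ = 1.3135e+08 vs Keq = 2358 ⇒ Q>K, reverse
Step 1:
                   B          J          M          L
  init       0.06949     0.1076    0.07289      0.306
  Δ           0.1692     0.2539     0.2539   -0.08462
  eq          0.2387     0.3615     0.3267     0.2214
  solve Keq expr → x = -0.08462; check Q = 2358
Then change container volume by factor 0.5 (V_new/V_old).
Step 2:
                   B          J          M          L
  init        0.4775     0.7229     0.6535     0.4428
  Δ          -0.2035    -0.3053    -0.3053     0.1018
  eq           0.274     0.4177     0.3482     0.5445
  solve Keq expr → x = 0.1018; check Q = 2358
Then add 0.1247 M of J.
Step 3:
                   B          J          M          L
  init         0.274     0.5424     0.3482     0.5445
  Δ          -0.0254    -0.0381    -0.0381     0.0127
  eq          0.2486     0.5043     0.3101     0.5572
  solve Keq expr → x = 0.0127; check Q = 2358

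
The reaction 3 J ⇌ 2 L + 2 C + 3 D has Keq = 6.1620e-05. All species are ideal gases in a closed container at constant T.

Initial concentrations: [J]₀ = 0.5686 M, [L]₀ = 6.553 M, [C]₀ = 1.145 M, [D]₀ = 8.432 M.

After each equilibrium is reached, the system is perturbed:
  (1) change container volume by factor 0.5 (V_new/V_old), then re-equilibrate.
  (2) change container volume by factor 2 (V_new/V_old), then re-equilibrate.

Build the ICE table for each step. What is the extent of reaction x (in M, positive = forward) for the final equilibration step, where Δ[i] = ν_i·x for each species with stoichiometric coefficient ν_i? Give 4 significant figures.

Q₀ = 1.8360e+05 vs Keq = 6.1620e-05 ⇒ Q>K, reverse
Step 1:
                    J           L           C           D
  init         0.5686       6.553       1.145       8.432
  Δ             1.717      -1.145      -1.145      -1.717
  eq            2.286       5.408  2.8824e-04       6.715
  solve Keq expr → x = -0.5724; check Q = 6.1620e-05
Then change container volume by factor 0.5 (V_new/V_old).
Step 2:
                    J           L           C           D
  init          4.571       10.82  5.7649e-04       13.43
  Δ        6.4848e-04 -4.3232e-04 -4.3232e-04 -6.4848e-04
  eq            4.572       10.82  1.4417e-04       13.43
  solve Keq expr → x = -2.1616e-04; check Q = 6.1620e-05
Then change container volume by factor 2 (V_new/V_old).
Step 3:
                    J           L           C           D
  init          2.286       5.408  7.2084e-05       6.715
  Δ       -3.2424e-04  2.1616e-04  2.1616e-04  3.2424e-04
  eq            2.286       5.408  2.8824e-04       6.715
  solve Keq expr → x = 1.0808e-04; check Q = 6.1620e-05

x = 1.0808e-04 M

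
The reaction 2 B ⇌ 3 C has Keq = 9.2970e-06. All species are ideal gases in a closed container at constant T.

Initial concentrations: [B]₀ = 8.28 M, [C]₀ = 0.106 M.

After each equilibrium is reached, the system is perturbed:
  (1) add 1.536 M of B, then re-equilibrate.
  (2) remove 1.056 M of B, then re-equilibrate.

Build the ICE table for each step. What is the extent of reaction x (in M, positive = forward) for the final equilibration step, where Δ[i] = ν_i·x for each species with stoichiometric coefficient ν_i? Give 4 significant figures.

x = -0.002337 M

Q₀ = 1.7372e-05 vs Keq = 9.2970e-06 ⇒ Q>K, reverse
Step 1:
                   B          C
  init          8.28      0.106
  Δ          0.01323   -0.01985
  eq           8.293    0.08615
  solve Keq expr → x = -0.006616; check Q = 9.2970e-06
Then add 1.536 M of B.
Step 2:
                   B          C
  init         9.829    0.08615
  Δ        -0.006859    0.01029
  eq           9.822    0.09644
  solve Keq expr → x = 0.00343; check Q = 9.2970e-06
Then remove 1.056 M of B.
Step 3:
                   B          C
  init         8.766    0.09644
  Δ         0.004674  -0.007011
  eq           8.771    0.08943
  solve Keq expr → x = -0.002337; check Q = 9.2970e-06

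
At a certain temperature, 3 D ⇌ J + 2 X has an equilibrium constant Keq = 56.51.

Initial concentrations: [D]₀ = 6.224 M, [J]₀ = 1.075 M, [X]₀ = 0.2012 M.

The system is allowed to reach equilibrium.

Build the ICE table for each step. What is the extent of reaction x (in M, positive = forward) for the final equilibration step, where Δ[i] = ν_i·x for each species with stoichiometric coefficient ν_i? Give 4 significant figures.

x = 1.777 M

Q₀ = 1.8049e-04 vs Keq = 56.51 ⇒ Q<K, forward
Step 1:
                   D          J          X
  Initial      6.224      1.075     0.2012
  Change      -5.331      1.777      3.554
  Equil       0.8928      2.852      3.755
  solve Keq expr → x = 1.777; check Q = 56.51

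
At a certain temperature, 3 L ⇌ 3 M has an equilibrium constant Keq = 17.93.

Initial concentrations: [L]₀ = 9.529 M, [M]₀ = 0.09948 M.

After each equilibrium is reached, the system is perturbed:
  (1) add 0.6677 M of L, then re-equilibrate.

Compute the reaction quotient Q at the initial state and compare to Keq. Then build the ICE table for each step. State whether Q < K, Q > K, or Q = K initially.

Q₀ = 1.1378e-06 vs Keq = 17.93 ⇒ Q<K, forward
Step 1:
                    L           M
  Initial       9.529     0.09948
  Change       -6.867       6.867
  Equil         2.662       6.967
  solve Keq expr → x = 2.289; check Q = 17.93
Then add 0.6677 M of L.
Step 2:
                    L           M
  Initial       3.329       6.967
  Change      -0.4831      0.4831
  Equil         2.846        7.45
  solve Keq expr → x = 0.161; check Q = 17.93

Q₀ = 1.1378e-06; Q < K (proceeds forward)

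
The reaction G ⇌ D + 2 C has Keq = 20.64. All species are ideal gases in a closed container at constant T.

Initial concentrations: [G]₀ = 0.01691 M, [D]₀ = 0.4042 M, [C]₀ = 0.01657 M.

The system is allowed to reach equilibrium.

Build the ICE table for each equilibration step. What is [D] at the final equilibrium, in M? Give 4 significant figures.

Q₀ = 0.006563 vs Keq = 20.64 ⇒ Q<K, forward
Step 1:
                  G         D         C
  init      0.01691    0.4042   0.01657
  Δ        -0.01686   0.01686   0.03372
  eq      5.1587e-05    0.4211   0.05029
  solve Keq expr → x = 0.01686; check Q = 20.64

[D]_eq = 0.4211 M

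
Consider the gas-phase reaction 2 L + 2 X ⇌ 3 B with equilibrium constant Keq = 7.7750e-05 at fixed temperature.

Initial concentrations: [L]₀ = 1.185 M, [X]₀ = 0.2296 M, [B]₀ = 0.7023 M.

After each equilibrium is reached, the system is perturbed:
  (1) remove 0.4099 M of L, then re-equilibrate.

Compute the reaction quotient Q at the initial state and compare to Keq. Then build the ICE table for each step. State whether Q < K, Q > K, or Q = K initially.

Q₀ = 4.679 vs Keq = 7.7750e-05 ⇒ Q>K, reverse
Step 1:
                  L         X         B
  init        1.185    0.2296    0.7023
  Δ          0.4382    0.4382   -0.6573
  eq          1.623    0.6678   0.04504
  solve Keq expr → x = -0.2191; check Q = 7.7750e-05
Then remove 0.4099 M of L.
Step 2:
                  L         X         B
  init        1.213    0.6678   0.04504
  Δ          0.0051    0.0051  -0.00765
  eq          1.218    0.6729   0.03739
  solve Keq expr → x = -0.00255; check Q = 7.7750e-05

Q₀ = 4.679; Q > K (proceeds reverse)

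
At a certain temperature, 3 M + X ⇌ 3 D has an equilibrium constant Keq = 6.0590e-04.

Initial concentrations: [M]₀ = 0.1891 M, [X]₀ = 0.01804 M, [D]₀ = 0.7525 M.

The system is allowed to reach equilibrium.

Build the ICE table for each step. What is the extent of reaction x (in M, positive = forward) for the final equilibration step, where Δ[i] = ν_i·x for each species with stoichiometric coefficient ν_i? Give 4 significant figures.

Q₀ = 3493 vs Keq = 6.0590e-04 ⇒ Q>K, reverse
Step 1:
                  M         X         D
  init       0.1891   0.01804    0.7525
  Δ          0.7047    0.2349   -0.7047
  eq         0.8938    0.2529   0.04783
  solve Keq expr → x = -0.2349; check Q = 6.0590e-04

x = -0.2349 M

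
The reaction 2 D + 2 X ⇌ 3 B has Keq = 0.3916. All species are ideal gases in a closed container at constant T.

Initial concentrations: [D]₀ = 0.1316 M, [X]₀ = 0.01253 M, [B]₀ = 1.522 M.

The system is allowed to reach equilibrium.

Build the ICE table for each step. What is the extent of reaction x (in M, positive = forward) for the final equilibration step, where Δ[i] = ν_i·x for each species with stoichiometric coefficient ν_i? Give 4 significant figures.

Q₀ = 1.2967e+06 vs Keq = 0.3916 ⇒ Q>K, reverse
Step 1:
                  D         X         B
  init       0.1316   0.01253     1.522
  Δ          0.6816    0.6816    -1.022
  eq         0.8132    0.6941    0.4997
  solve Keq expr → x = -0.3408; check Q = 0.3916

x = -0.3408 M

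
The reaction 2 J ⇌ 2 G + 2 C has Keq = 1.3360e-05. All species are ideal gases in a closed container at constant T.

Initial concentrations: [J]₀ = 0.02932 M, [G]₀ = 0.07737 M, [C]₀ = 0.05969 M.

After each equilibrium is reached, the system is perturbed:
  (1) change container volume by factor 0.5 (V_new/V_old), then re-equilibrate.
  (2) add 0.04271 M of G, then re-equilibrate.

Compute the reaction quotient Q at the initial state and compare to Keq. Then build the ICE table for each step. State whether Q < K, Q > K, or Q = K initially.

Q₀ = 0.02481 vs Keq = 1.3360e-05 ⇒ Q>K, reverse
Step 1:
                   J          G          C
  Initial    0.02932    0.07737    0.05969
  Change      0.0494    -0.0494    -0.0494
  Equil      0.07872    0.02797    0.01029
  solve Keq expr → x = -0.0247; check Q = 1.3360e-05
Then change container volume by factor 0.5 (V_new/V_old).
Step 2:
                   J          G          C
  Initial     0.1574    0.05594    0.02058
  Change    0.007971  -0.007971  -0.007971
  Equil       0.1654    0.04797    0.01261
  solve Keq expr → x = -0.003985; check Q = 1.3360e-05
Then add 0.04271 M of G.
Step 3:
                   J          G          C
  Initial     0.1654    0.09068    0.01261
  Change    0.005297  -0.005297  -0.005297
  Equil       0.1707    0.08538   0.007308
  solve Keq expr → x = -0.002648; check Q = 1.3360e-05

Q₀ = 0.02481; Q > K (proceeds reverse)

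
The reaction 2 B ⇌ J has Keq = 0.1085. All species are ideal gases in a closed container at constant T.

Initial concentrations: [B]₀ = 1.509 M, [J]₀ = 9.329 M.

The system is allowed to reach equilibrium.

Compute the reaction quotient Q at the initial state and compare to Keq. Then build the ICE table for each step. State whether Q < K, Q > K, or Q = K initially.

Q₀ = 4.097; Q > K (proceeds reverse)

Q₀ = 4.097 vs Keq = 0.1085 ⇒ Q>K, reverse
Step 1:
                  B         J
  init        1.509     9.329
  Δ           6.099    -3.049
  eq          7.608      6.28
  solve Keq expr → x = -3.049; check Q = 0.1085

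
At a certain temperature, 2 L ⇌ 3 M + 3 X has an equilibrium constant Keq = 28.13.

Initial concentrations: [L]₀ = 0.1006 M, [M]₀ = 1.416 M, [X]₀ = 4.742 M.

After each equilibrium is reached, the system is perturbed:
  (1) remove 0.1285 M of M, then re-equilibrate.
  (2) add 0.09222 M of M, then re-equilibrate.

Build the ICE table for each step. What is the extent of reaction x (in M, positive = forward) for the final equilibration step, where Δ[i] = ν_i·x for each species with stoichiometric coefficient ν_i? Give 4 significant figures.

x = -0.01995 M

Q₀ = 2.9914e+04 vs Keq = 28.13 ⇒ Q>K, reverse
Step 1:
                  L         M         X
  init       0.1006     1.416     4.742
  Δ          0.5535   -0.8302   -0.8302
  eq         0.6541    0.5858     3.912
  solve Keq expr → x = -0.2767; check Q = 28.13
Then remove 0.1285 M of M.
Step 2:
                  L         M         X
  init       0.6541    0.4573     3.912
  Δ        -0.05555   0.08333   0.08333
  eq         0.5985    0.5406     3.995
  solve Keq expr → x = 0.02778; check Q = 28.13
Then add 0.09222 M of M.
Step 3:
                  L         M         X
  init       0.5985    0.6329     3.995
  Δ         0.03991  -0.05986  -0.05986
  eq         0.6384     0.573     3.935
  solve Keq expr → x = -0.01995; check Q = 28.13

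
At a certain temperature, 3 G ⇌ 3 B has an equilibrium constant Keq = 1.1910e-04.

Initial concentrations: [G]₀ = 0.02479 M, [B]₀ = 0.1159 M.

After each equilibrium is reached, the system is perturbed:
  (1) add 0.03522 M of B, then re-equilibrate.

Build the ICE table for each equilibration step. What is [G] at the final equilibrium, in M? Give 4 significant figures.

[G]_eq = 0.1677 M

Q₀ = 102.2 vs Keq = 1.1910e-04 ⇒ Q>K, reverse
Step 1:
                  G         B
  init      0.02479    0.1159
  Δ          0.1093   -0.1093
  eq         0.1341  0.006597
  solve Keq expr → x = -0.03643; check Q = 1.1910e-04
Then add 0.03522 M of B.
Step 2:
                  G         B
  init       0.1341   0.04182
  Δ         0.03357  -0.03357
  eq         0.1677  0.008249
  solve Keq expr → x = -0.01119; check Q = 1.1910e-04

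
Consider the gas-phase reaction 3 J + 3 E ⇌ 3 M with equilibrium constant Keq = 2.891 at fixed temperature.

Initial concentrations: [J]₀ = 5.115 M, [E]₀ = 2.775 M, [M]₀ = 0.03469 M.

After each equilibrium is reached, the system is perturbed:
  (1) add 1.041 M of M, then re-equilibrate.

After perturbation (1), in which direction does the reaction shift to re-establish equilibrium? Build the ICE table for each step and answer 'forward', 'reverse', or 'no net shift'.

Q₀ = 1.4598e-08 vs Keq = 2.891 ⇒ Q<K, forward
Step 1:
                    J           E           M
  Initial       5.115       2.775     0.03469
  Change       -2.226      -2.226       2.226
  Equil         2.889      0.5492        2.26
  solve Keq expr → x = 0.7419; check Q = 2.891
Then add 1.041 M of M.
Step 2:
                    J           E           M
  Initial       2.889      0.5492       3.301
  Change       0.1695      0.1695     -0.1695
  Equil         3.059      0.7188       3.132
  solve Keq expr → x = -0.05652; check Q = 2.891

Direction: reverse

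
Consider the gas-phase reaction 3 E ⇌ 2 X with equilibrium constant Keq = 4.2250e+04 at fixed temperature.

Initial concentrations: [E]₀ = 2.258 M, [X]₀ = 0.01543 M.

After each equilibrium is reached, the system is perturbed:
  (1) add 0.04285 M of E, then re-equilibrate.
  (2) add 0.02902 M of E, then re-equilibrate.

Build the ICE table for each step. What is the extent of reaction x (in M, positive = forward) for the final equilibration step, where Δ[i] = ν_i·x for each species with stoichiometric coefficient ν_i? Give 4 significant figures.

x = 0.009567 M

Q₀ = 2.0680e-05 vs Keq = 4.2250e+04 ⇒ Q<K, forward
Step 1:
                    E           X
  init          2.258     0.01543
  Δ             -2.22        1.48
  eq          0.03755       1.496
  solve Keq expr → x = 0.7401; check Q = 4.2250e+04
Then add 0.04285 M of E.
Step 2:
                    E           X
  init         0.0804       1.496
  Δ          -0.04238     0.02825
  eq          0.03802       1.524
  solve Keq expr → x = 0.01413; check Q = 4.2250e+04
Then add 0.02902 M of E.
Step 3:
                    E           X
  init        0.06704       1.524
  Δ           -0.0287     0.01913
  eq          0.03834       1.543
  solve Keq expr → x = 0.009567; check Q = 4.2250e+04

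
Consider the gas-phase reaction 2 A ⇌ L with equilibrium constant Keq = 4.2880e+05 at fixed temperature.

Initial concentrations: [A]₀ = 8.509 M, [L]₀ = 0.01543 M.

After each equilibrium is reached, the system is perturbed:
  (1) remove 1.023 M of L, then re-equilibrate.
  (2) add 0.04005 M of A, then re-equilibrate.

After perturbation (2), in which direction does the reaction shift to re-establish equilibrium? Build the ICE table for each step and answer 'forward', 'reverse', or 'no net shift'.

Q₀ = 2.1311e-04 vs Keq = 4.2880e+05 ⇒ Q<K, forward
Step 1:
                  A         L
  init        8.509   0.01543
  Δ          -8.506     4.253
  eq       0.003155     4.268
  solve Keq expr → x = 4.253; check Q = 4.2880e+05
Then remove 1.023 M of L.
Step 2:
                  A         L
  init     0.003155     3.245
  Δ       -4.0386e-04 2.0193e-04
  eq       0.002751     3.246
  solve Keq expr → x = 2.0193e-04; check Q = 4.2880e+05
Then add 0.04005 M of A.
Step 3:
                  A         L
  init       0.0428     3.246
  Δ        -0.04004   0.02002
  eq        0.00276     3.266
  solve Keq expr → x = 0.02002; check Q = 4.2880e+05

Direction: forward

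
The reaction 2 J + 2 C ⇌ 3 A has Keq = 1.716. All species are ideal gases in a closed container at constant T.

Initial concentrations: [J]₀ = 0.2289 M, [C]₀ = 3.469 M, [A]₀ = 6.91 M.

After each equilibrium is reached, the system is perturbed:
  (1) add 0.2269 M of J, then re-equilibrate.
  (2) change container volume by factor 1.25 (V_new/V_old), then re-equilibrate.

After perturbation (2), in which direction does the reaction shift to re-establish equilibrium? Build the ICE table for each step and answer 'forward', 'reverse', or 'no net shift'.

Direction: reverse

Q₀ = 523.3 vs Keq = 1.716 ⇒ Q>K, reverse
Step 1:
                  J         C         A
  I          0.2289     3.469      6.91
  C           1.412     1.412    -2.118
  E           1.641     4.881     4.792
  solve Keq expr → x = -0.7059; check Q = 1.716
Then add 0.2269 M of J.
Step 2:
                  J         C         A
  I           1.868     4.881     4.792
  C         -0.1061   -0.1061    0.1592
  E           1.762     4.775     4.951
  solve Keq expr → x = 0.05307; check Q = 1.716
Then change container volume by factor 1.25 (V_new/V_old).
Step 3:
                  J         C         A
  I           1.409      3.82     3.961
  C         0.07306   0.07306   -0.1096
  E           1.482     3.893     3.852
  solve Keq expr → x = -0.03653; check Q = 1.716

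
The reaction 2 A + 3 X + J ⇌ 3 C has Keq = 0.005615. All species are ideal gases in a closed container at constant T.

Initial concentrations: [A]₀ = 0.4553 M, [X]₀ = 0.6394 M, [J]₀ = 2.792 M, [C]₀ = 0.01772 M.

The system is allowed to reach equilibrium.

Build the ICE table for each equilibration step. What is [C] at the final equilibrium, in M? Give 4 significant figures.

Q₀ = 3.6776e-05 vs Keq = 0.005615 ⇒ Q<K, forward
Step 1:
                    A           X           J           C
  init         0.4553      0.6394       2.792     0.01772
  Δ          -0.04152    -0.06228    -0.02076     0.06228
  eq           0.4138      0.5771       2.771        0.08
  solve Keq expr → x = 0.02076; check Q = 0.005615

[C]_eq = 0.08 M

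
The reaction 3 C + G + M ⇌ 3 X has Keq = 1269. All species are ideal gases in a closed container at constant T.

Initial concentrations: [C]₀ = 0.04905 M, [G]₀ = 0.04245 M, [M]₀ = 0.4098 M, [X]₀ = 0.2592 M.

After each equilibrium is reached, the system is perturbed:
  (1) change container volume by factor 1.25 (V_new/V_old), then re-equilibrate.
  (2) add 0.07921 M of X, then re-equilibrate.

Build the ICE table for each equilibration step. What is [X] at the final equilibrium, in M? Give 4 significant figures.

[X]_eq = 0.2397 M

Q₀ = 8483 vs Keq = 1269 ⇒ Q>K, reverse
Step 1:
                   C          G          M          X
  I          0.04905    0.04245     0.4098     0.2592
  C          0.02768   0.009225   0.009225   -0.02768
  E          0.07673    0.05168      0.419     0.2315
  solve Keq expr → x = -0.009225; check Q = 1269
Then change container volume by factor 1.25 (V_new/V_old).
Step 2:
                   C          G          M          X
  I          0.06138    0.04134     0.3352     0.1852
  C         0.006208   0.002069   0.002069  -0.006208
  E          0.06759    0.04341     0.3373      0.179
  solve Keq expr → x = -0.002069; check Q = 1269
Then add 0.07921 M of X.
Step 3:
                   C          G          M          X
  I          0.06759    0.04341     0.3373     0.2582
  C          0.01849   0.006162   0.006162   -0.01849
  E          0.08608    0.04957     0.3435     0.2397
  solve Keq expr → x = -0.006162; check Q = 1269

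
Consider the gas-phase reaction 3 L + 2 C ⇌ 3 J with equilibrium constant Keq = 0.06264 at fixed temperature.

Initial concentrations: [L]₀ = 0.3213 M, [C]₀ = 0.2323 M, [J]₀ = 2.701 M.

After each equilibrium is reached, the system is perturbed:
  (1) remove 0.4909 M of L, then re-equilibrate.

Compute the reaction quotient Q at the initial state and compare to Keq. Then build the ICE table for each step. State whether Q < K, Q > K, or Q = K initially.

Q₀ = 1.1009e+04; Q > K (proceeds reverse)

Q₀ = 1.1009e+04 vs Keq = 0.06264 ⇒ Q>K, reverse
Step 1:
                   L          C          J
  init        0.3213     0.2323      2.701
  Δ            1.707      1.138     -1.707
  eq           2.028       1.37     0.9939
  solve Keq expr → x = -0.569; check Q = 0.06264
Then remove 0.4909 M of L.
Step 2:
                   L          C          J
  init         1.538       1.37     0.9939
  Δ           0.1372    0.09146    -0.1372
  eq           1.675      1.462     0.8567
  solve Keq expr → x = -0.04573; check Q = 0.06264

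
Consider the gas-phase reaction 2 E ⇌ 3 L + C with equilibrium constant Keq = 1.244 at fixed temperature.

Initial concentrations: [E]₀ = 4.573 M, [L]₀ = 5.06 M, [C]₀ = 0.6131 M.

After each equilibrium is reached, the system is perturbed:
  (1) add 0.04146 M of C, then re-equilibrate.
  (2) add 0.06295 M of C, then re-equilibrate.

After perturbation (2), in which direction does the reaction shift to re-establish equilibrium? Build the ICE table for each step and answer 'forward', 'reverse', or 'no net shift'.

Q₀ = 3.798 vs Keq = 1.244 ⇒ Q>K, reverse
Step 1:
                  E         L         C
  init        4.573      5.06    0.6131
  Δ          0.4653   -0.6979   -0.2326
  eq          5.038     4.362    0.3805
  solve Keq expr → x = -0.2326; check Q = 1.244
Then add 0.04146 M of C.
Step 2:
                  E         L         C
  init        5.038     4.362    0.4219
  Δ         0.03907  -0.05861  -0.01954
  eq          5.077     4.303    0.4024
  solve Keq expr → x = -0.01954; check Q = 1.244
Then add 0.06295 M of C.
Step 3:
                  E         L         C
  init        5.077     4.303    0.4653
  Δ         0.05685  -0.08528  -0.02843
  eq          5.134     4.218    0.4369
  solve Keq expr → x = -0.02843; check Q = 1.244

Direction: reverse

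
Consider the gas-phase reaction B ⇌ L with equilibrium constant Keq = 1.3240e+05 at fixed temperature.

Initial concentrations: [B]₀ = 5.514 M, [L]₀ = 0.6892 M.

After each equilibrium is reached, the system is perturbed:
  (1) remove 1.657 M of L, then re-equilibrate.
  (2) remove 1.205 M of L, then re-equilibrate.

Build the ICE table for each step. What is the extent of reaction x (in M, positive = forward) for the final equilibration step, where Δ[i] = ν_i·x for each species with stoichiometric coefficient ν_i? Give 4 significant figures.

Q₀ = 0.125 vs Keq = 1.3240e+05 ⇒ Q<K, forward
Step 1:
                   B          L
  I            5.514     0.6892
  C           -5.514      5.514
  E       4.6852e-05      6.203
  solve Keq expr → x = 5.514; check Q = 1.3240e+05
Then remove 1.657 M of L.
Step 2:
                   B          L
  I       4.6852e-05      4.546
  C       -1.2515e-05 1.2515e-05
  E       3.4337e-05      4.546
  solve Keq expr → x = 1.2515e-05; check Q = 1.3240e+05
Then remove 1.205 M of L.
Step 3:
                   B          L
  I       3.4337e-05      3.341
  C       -9.1011e-06 9.1011e-06
  E       2.5235e-05      3.341
  solve Keq expr → x = 9.1011e-06; check Q = 1.3240e+05

x = 9.1011e-06 M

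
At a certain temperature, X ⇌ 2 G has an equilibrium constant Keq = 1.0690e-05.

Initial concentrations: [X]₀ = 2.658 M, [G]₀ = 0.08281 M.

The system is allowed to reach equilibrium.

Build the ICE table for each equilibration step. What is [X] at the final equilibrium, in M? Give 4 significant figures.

[X]_eq = 2.697 M

Q₀ = 0.00258 vs Keq = 1.0690e-05 ⇒ Q>K, reverse
Step 1:
                  X         G
  init        2.658   0.08281
  Δ         0.03872  -0.07744
  eq          2.697  0.005369
  solve Keq expr → x = -0.03872; check Q = 1.0690e-05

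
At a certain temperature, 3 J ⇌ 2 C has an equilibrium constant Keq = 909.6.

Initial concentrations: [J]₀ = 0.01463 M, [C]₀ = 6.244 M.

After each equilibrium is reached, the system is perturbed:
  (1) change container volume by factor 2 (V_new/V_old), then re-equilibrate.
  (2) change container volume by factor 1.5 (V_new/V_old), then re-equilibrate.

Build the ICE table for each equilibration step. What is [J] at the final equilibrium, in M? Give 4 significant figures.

[J]_eq = 0.1625 M

Q₀ = 1.2451e+07 vs Keq = 909.6 ⇒ Q>K, reverse
Step 1:
                    J           C
  Initial     0.01463       6.244
  Change       0.3271     -0.2181
  Equil        0.3418       6.026
  solve Keq expr → x = -0.109; check Q = 909.6
Then change container volume by factor 2 (V_new/V_old).
Step 2:
                    J           C
  Initial      0.1709       3.013
  Change      0.04305     -0.0287
  Equil        0.2139       2.984
  solve Keq expr → x = -0.01435; check Q = 909.6
Then change container volume by factor 1.5 (V_new/V_old).
Step 3:
                    J           C
  Initial      0.1426        1.99
  Change      0.01991    -0.01327
  Equil        0.1625       1.976
  solve Keq expr → x = -0.006637; check Q = 909.6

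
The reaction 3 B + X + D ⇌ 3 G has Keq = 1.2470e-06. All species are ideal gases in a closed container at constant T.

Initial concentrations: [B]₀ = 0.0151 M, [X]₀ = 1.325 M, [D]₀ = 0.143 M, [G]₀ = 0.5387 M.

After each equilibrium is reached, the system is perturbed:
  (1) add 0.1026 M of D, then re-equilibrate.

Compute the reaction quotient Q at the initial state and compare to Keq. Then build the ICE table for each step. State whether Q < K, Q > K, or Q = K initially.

Q₀ = 2.3964e+05 vs Keq = 1.2470e-06 ⇒ Q>K, reverse
Step 1:
                   B          X          D          G
  Initial     0.0151      1.325      0.143     0.5387
  Change      0.5341      0.178      0.178    -0.5341
  Equil       0.5492      1.503      0.321   0.004636
  solve Keq expr → x = -0.178; check Q = 1.2470e-06
Then add 0.1026 M of D.
Step 2:
                   B          X          D          G
  Initial     0.5492      1.503     0.4236   0.004636
  Change  -4.4415e-04 -1.4805e-04 -1.4805e-04 4.4415e-04
  Equil       0.5487      1.503     0.4235    0.00508
  solve Keq expr → x = 1.4805e-04; check Q = 1.2470e-06

Q₀ = 2.3964e+05; Q > K (proceeds reverse)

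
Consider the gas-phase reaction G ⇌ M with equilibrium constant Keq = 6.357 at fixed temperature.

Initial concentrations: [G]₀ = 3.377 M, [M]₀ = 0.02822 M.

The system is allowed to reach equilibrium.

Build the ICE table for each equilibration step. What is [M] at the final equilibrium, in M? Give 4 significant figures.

Q₀ = 0.008357 vs Keq = 6.357 ⇒ Q<K, forward
Step 1:
                   G          M
  I            3.377    0.02822
  C           -2.914      2.914
  E           0.4629      2.942
  solve Keq expr → x = 2.914; check Q = 6.357

[M]_eq = 2.942 M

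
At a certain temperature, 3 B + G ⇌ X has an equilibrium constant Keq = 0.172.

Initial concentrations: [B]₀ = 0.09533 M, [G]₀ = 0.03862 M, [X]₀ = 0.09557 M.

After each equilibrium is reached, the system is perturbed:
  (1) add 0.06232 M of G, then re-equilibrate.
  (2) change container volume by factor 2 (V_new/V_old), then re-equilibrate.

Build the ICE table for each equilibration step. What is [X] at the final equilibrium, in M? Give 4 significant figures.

Q₀ = 2856 vs Keq = 0.172 ⇒ Q>K, reverse
Step 1:
                  B         G         X
  I         0.09533   0.03862   0.09557
  C           0.283   0.09433  -0.09433
  E          0.3783     0.133  0.001238
  solve Keq expr → x = -0.09433; check Q = 0.172
Then add 0.06232 M of G.
Step 2:
                  B         G         X
  I          0.3783    0.1953  0.001238
  C       -0.001655 -5.5160e-04 5.5160e-04
  E          0.3767    0.1947   0.00179
  solve Keq expr → x = 5.5160e-04; check Q = 0.172
Then change container volume by factor 2 (V_new/V_old).
Step 3:
                  B         G         X
  I          0.1883   0.09736 8.9494e-04
  C        0.002334 7.7793e-04 -7.7793e-04
  E          0.1907   0.09814 1.1701e-04
  solve Keq expr → x = -7.7793e-04; check Q = 0.172

[X]_eq = 1.1701e-04 M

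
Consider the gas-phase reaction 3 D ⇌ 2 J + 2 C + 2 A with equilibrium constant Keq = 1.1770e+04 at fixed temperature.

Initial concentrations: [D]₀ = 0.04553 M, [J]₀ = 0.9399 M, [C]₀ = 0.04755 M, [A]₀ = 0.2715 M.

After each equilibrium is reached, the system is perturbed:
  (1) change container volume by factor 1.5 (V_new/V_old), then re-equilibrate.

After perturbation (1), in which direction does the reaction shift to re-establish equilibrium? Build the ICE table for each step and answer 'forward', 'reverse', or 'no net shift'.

Q₀ = 1.56 vs Keq = 1.1770e+04 ⇒ Q<K, forward
Step 1:
                  D         J         C         A
  Initial   0.04553    0.9399   0.04755    0.2715
  Change   -0.04209   0.02806   0.02806   0.02806
  Equil    0.003444     0.968   0.07561    0.2996
  solve Keq expr → x = 0.01403; check Q = 1.1770e+04
Then change container volume by factor 1.5 (V_new/V_old).
Step 2:
                  D         J         C         A
  Initial  0.002296    0.6453   0.05041    0.1997
  Change  -7.5174e-04 5.0116e-04 5.0116e-04 5.0116e-04
  Equil    0.001544    0.6458   0.05091    0.2002
  solve Keq expr → x = 2.5058e-04; check Q = 1.1770e+04

Direction: forward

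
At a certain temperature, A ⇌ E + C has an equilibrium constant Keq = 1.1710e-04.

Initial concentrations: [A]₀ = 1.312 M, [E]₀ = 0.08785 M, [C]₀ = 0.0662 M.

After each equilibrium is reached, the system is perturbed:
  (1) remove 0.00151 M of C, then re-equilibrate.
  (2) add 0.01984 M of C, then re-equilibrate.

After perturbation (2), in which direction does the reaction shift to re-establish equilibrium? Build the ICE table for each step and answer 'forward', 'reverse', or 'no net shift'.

Q₀ = 0.004433 vs Keq = 1.1710e-04 ⇒ Q>K, reverse
Step 1:
                  A         E         C
  I           1.312   0.08785    0.0662
  C         0.06036  -0.06036  -0.06036
  E           1.372   0.02749  0.005845
  solve Keq expr → x = -0.06036; check Q = 1.1710e-04
Then remove 0.00151 M of C.
Step 2:
                  A         E         C
  I           1.372   0.02749  0.004335
  C       -0.001251  0.001251  0.001251
  E           1.371   0.02875  0.005585
  solve Keq expr → x = 0.001251; check Q = 1.1710e-04
Then add 0.01984 M of C.
Step 3:
                  A         E         C
  I           1.371   0.02875   0.02543
  C         0.01424  -0.01424  -0.01424
  E           1.385    0.0145   0.01118
  solve Keq expr → x = -0.01424; check Q = 1.1710e-04

Direction: reverse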